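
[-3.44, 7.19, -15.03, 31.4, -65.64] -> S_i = -3.44*(-2.09)^i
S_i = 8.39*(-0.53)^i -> [8.39, -4.45, 2.36, -1.25, 0.66]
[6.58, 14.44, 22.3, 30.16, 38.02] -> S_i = 6.58 + 7.86*i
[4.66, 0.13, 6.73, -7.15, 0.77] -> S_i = Random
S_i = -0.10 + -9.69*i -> [-0.1, -9.79, -19.48, -29.17, -38.86]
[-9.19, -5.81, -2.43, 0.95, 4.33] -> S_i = -9.19 + 3.38*i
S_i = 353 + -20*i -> [353, 333, 313, 293, 273]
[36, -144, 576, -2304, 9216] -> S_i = 36*-4^i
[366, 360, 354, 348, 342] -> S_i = 366 + -6*i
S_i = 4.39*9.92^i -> [4.39, 43.55, 432.0, 4285.48, 42511.97]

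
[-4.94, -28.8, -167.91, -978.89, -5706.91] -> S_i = -4.94*5.83^i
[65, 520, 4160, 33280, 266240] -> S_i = 65*8^i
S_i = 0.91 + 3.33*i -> [0.91, 4.24, 7.57, 10.9, 14.23]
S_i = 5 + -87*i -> [5, -82, -169, -256, -343]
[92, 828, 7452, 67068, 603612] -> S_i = 92*9^i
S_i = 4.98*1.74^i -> [4.98, 8.67, 15.08, 26.23, 45.65]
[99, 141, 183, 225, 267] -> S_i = 99 + 42*i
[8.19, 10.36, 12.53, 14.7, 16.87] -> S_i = 8.19 + 2.17*i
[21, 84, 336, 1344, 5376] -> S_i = 21*4^i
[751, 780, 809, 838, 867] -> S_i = 751 + 29*i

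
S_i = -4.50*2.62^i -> [-4.5, -11.79, -30.89, -80.93, -212.04]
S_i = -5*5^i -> [-5, -25, -125, -625, -3125]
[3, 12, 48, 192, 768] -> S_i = 3*4^i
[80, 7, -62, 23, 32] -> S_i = Random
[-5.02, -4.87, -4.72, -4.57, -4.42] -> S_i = -5.02 + 0.15*i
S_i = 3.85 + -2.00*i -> [3.85, 1.85, -0.15, -2.15, -4.15]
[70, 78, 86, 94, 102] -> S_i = 70 + 8*i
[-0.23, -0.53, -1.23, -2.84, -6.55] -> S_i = -0.23*2.31^i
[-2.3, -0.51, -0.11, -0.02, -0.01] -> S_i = -2.30*0.22^i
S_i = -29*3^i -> [-29, -87, -261, -783, -2349]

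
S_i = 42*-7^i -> [42, -294, 2058, -14406, 100842]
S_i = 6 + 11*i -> [6, 17, 28, 39, 50]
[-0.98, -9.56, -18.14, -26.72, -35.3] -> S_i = -0.98 + -8.58*i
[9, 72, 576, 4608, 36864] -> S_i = 9*8^i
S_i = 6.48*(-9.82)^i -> [6.48, -63.63, 624.88, -6136.34, 60258.87]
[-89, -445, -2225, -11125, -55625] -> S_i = -89*5^i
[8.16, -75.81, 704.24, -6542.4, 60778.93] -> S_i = 8.16*(-9.29)^i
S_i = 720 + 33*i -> [720, 753, 786, 819, 852]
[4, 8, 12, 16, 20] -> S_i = 4 + 4*i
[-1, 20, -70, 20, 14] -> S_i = Random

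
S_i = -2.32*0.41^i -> [-2.32, -0.95, -0.39, -0.16, -0.07]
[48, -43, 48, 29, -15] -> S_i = Random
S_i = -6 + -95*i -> [-6, -101, -196, -291, -386]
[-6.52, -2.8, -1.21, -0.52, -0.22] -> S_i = -6.52*0.43^i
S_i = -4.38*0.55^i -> [-4.38, -2.41, -1.32, -0.73, -0.4]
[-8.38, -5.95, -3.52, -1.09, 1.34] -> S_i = -8.38 + 2.43*i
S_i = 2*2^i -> [2, 4, 8, 16, 32]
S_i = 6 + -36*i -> [6, -30, -66, -102, -138]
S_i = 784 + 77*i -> [784, 861, 938, 1015, 1092]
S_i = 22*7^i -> [22, 154, 1078, 7546, 52822]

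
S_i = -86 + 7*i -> [-86, -79, -72, -65, -58]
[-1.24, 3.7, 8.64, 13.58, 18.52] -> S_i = -1.24 + 4.94*i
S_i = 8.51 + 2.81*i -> [8.51, 11.32, 14.13, 16.94, 19.75]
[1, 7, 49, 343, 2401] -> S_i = 1*7^i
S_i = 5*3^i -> [5, 15, 45, 135, 405]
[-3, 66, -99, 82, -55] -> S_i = Random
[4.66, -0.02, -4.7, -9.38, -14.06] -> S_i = 4.66 + -4.68*i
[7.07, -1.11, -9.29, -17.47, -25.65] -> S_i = 7.07 + -8.18*i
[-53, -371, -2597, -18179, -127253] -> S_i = -53*7^i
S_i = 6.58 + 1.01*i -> [6.58, 7.59, 8.6, 9.61, 10.62]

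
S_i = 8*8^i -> [8, 64, 512, 4096, 32768]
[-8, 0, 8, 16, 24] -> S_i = -8 + 8*i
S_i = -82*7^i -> [-82, -574, -4018, -28126, -196882]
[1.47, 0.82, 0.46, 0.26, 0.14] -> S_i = 1.47*0.56^i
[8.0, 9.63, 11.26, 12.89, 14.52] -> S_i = 8.00 + 1.63*i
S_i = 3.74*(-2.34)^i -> [3.74, -8.75, 20.48, -47.92, 112.13]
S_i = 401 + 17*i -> [401, 418, 435, 452, 469]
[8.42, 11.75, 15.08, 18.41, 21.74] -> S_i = 8.42 + 3.33*i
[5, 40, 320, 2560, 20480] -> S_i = 5*8^i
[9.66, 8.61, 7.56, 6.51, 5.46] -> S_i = 9.66 + -1.05*i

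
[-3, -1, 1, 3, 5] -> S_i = -3 + 2*i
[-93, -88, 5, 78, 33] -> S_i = Random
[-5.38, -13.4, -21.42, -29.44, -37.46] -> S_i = -5.38 + -8.02*i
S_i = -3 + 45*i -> [-3, 42, 87, 132, 177]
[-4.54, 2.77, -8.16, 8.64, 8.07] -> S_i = Random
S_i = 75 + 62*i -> [75, 137, 199, 261, 323]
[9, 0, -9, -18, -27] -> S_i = 9 + -9*i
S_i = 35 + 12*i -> [35, 47, 59, 71, 83]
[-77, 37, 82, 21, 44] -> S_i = Random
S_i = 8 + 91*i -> [8, 99, 190, 281, 372]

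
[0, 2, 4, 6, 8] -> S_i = 0 + 2*i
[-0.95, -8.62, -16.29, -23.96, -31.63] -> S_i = -0.95 + -7.67*i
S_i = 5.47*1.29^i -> [5.47, 7.06, 9.1, 11.74, 15.15]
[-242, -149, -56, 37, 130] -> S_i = -242 + 93*i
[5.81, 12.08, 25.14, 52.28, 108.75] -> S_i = 5.81*2.08^i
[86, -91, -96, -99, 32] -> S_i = Random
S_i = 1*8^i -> [1, 8, 64, 512, 4096]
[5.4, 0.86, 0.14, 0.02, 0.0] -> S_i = 5.40*0.16^i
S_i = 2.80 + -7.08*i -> [2.8, -4.28, -11.36, -18.44, -25.52]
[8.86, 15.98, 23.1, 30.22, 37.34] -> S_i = 8.86 + 7.12*i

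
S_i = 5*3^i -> [5, 15, 45, 135, 405]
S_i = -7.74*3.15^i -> [-7.74, -24.38, -76.8, -241.92, -762.05]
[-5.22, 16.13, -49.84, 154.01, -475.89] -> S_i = -5.22*(-3.09)^i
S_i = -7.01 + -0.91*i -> [-7.01, -7.92, -8.83, -9.74, -10.65]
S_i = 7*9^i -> [7, 63, 567, 5103, 45927]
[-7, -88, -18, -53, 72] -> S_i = Random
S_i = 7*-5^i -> [7, -35, 175, -875, 4375]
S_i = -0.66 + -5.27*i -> [-0.66, -5.93, -11.2, -16.47, -21.74]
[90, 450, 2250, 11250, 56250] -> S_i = 90*5^i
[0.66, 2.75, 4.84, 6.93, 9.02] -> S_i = 0.66 + 2.09*i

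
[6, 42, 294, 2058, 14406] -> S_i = 6*7^i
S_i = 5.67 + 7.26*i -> [5.67, 12.93, 20.19, 27.45, 34.71]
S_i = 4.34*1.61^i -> [4.34, 6.99, 11.25, 18.11, 29.16]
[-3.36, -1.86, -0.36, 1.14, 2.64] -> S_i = -3.36 + 1.50*i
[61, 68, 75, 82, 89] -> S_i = 61 + 7*i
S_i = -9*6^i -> [-9, -54, -324, -1944, -11664]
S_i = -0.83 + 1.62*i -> [-0.83, 0.79, 2.41, 4.03, 5.65]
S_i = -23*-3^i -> [-23, 69, -207, 621, -1863]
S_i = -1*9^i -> [-1, -9, -81, -729, -6561]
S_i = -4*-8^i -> [-4, 32, -256, 2048, -16384]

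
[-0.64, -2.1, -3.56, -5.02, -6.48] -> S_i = -0.64 + -1.46*i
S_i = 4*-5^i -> [4, -20, 100, -500, 2500]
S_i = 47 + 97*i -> [47, 144, 241, 338, 435]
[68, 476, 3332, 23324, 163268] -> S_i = 68*7^i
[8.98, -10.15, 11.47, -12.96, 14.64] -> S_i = 8.98*(-1.13)^i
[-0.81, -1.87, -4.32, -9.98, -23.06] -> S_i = -0.81*2.31^i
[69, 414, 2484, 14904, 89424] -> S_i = 69*6^i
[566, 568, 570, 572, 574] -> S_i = 566 + 2*i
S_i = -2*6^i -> [-2, -12, -72, -432, -2592]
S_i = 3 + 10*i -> [3, 13, 23, 33, 43]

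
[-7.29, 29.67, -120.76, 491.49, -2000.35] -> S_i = -7.29*(-4.07)^i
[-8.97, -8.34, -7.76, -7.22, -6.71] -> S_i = -8.97*0.93^i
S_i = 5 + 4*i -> [5, 9, 13, 17, 21]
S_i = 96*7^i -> [96, 672, 4704, 32928, 230496]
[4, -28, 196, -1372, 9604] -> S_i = 4*-7^i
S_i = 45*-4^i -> [45, -180, 720, -2880, 11520]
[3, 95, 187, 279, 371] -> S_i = 3 + 92*i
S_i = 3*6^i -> [3, 18, 108, 648, 3888]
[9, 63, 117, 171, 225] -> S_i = 9 + 54*i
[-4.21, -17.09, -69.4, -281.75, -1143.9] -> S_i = -4.21*4.06^i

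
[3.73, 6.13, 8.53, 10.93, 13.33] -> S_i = 3.73 + 2.40*i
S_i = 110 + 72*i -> [110, 182, 254, 326, 398]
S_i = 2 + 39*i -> [2, 41, 80, 119, 158]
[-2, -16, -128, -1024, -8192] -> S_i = -2*8^i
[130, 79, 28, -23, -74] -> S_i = 130 + -51*i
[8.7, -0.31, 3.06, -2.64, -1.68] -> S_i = Random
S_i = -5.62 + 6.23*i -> [-5.62, 0.61, 6.84, 13.07, 19.3]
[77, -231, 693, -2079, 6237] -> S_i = 77*-3^i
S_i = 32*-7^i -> [32, -224, 1568, -10976, 76832]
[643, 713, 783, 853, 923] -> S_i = 643 + 70*i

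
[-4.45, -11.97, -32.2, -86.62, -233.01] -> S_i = -4.45*2.69^i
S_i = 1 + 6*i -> [1, 7, 13, 19, 25]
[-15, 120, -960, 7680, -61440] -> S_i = -15*-8^i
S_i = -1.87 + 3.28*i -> [-1.87, 1.41, 4.69, 7.97, 11.25]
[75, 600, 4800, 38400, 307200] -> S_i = 75*8^i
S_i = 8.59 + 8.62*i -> [8.59, 17.21, 25.83, 34.45, 43.07]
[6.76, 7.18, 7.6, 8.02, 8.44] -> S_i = 6.76 + 0.42*i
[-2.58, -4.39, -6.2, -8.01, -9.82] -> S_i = -2.58 + -1.81*i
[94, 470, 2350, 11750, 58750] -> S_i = 94*5^i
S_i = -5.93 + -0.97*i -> [-5.93, -6.9, -7.87, -8.84, -9.81]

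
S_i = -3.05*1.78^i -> [-3.05, -5.43, -9.66, -17.2, -30.62]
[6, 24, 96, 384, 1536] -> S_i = 6*4^i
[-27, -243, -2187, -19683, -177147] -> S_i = -27*9^i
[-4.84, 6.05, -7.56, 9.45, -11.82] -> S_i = -4.84*(-1.25)^i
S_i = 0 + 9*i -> [0, 9, 18, 27, 36]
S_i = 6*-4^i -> [6, -24, 96, -384, 1536]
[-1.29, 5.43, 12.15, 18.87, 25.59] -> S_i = -1.29 + 6.72*i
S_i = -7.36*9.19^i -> [-7.36, -67.64, -621.6, -5712.48, -52497.65]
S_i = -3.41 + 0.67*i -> [-3.41, -2.74, -2.07, -1.4, -0.73]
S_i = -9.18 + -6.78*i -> [-9.18, -15.96, -22.74, -29.52, -36.3]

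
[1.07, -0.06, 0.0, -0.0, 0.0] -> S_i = 1.07*(-0.06)^i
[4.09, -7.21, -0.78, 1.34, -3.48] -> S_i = Random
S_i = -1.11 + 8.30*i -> [-1.11, 7.19, 15.49, 23.79, 32.09]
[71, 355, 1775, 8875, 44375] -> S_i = 71*5^i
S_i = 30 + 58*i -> [30, 88, 146, 204, 262]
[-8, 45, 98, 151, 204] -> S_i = -8 + 53*i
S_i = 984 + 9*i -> [984, 993, 1002, 1011, 1020]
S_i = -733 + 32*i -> [-733, -701, -669, -637, -605]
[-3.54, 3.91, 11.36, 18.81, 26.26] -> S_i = -3.54 + 7.45*i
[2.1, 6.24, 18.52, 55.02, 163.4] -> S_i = 2.10*2.97^i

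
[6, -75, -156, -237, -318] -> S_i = 6 + -81*i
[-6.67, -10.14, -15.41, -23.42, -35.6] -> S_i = -6.67*1.52^i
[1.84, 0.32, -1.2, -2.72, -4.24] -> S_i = 1.84 + -1.52*i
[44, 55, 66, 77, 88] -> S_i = 44 + 11*i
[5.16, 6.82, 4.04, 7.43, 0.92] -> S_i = Random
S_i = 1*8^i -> [1, 8, 64, 512, 4096]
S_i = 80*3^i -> [80, 240, 720, 2160, 6480]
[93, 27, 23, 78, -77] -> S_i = Random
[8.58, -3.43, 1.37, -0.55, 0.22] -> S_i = 8.58*(-0.40)^i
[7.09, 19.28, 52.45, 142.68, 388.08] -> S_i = 7.09*2.72^i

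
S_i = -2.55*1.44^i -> [-2.55, -3.67, -5.29, -7.61, -10.96]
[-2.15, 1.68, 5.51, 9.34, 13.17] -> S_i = -2.15 + 3.83*i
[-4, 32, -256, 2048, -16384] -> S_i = -4*-8^i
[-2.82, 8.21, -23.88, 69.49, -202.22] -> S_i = -2.82*(-2.91)^i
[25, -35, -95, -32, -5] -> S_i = Random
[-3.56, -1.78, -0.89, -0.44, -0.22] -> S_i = -3.56*0.50^i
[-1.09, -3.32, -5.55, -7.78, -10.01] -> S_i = -1.09 + -2.23*i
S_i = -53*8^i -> [-53, -424, -3392, -27136, -217088]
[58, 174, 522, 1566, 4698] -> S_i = 58*3^i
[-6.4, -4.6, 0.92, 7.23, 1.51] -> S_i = Random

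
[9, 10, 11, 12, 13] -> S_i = 9 + 1*i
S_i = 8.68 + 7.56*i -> [8.68, 16.24, 23.8, 31.36, 38.92]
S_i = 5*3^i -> [5, 15, 45, 135, 405]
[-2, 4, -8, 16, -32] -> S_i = -2*-2^i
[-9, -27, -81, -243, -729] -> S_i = -9*3^i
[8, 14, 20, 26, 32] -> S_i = 8 + 6*i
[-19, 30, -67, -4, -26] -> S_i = Random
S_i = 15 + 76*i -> [15, 91, 167, 243, 319]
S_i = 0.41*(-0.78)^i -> [0.41, -0.32, 0.25, -0.19, 0.15]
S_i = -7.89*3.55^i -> [-7.89, -28.01, -99.43, -352.99, -1253.11]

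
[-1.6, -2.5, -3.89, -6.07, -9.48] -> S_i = -1.60*1.56^i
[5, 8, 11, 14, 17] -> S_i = 5 + 3*i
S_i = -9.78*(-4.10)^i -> [-9.78, 40.1, -164.4, 674.05, -2763.59]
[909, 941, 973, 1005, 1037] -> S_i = 909 + 32*i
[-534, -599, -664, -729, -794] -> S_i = -534 + -65*i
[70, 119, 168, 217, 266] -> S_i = 70 + 49*i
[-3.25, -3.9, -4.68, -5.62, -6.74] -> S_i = -3.25*1.20^i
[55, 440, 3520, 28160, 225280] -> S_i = 55*8^i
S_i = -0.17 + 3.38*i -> [-0.17, 3.21, 6.59, 9.97, 13.35]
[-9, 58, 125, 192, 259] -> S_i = -9 + 67*i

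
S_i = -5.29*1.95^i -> [-5.29, -10.32, -20.12, -39.22, -76.49]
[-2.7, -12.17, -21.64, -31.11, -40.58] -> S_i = -2.70 + -9.47*i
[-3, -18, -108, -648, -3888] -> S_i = -3*6^i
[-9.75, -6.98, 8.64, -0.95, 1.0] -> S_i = Random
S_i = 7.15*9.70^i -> [7.15, 69.36, 672.74, 6525.61, 63298.44]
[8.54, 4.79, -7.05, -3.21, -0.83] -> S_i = Random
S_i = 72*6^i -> [72, 432, 2592, 15552, 93312]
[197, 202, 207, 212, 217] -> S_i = 197 + 5*i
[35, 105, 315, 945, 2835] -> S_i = 35*3^i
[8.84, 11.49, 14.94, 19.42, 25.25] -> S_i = 8.84*1.30^i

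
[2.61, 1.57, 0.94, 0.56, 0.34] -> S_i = 2.61*0.60^i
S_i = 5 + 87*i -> [5, 92, 179, 266, 353]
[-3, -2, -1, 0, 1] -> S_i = -3 + 1*i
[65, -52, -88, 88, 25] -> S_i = Random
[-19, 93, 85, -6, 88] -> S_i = Random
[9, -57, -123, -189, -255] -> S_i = 9 + -66*i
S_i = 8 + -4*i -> [8, 4, 0, -4, -8]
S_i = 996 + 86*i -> [996, 1082, 1168, 1254, 1340]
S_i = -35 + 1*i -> [-35, -34, -33, -32, -31]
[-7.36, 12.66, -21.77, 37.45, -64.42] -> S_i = -7.36*(-1.72)^i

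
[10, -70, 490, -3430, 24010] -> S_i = 10*-7^i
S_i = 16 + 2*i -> [16, 18, 20, 22, 24]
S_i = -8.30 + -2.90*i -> [-8.3, -11.2, -14.1, -17.0, -19.9]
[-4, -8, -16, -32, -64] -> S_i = -4*2^i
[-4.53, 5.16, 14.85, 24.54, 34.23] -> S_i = -4.53 + 9.69*i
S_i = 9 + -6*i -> [9, 3, -3, -9, -15]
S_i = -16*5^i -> [-16, -80, -400, -2000, -10000]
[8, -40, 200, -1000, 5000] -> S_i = 8*-5^i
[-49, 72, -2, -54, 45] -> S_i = Random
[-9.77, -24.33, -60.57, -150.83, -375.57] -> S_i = -9.77*2.49^i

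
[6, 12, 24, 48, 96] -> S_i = 6*2^i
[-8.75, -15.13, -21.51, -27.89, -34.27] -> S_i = -8.75 + -6.38*i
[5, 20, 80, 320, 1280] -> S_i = 5*4^i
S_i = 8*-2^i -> [8, -16, 32, -64, 128]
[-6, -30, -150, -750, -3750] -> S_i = -6*5^i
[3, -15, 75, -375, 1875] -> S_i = 3*-5^i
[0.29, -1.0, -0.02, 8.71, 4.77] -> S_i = Random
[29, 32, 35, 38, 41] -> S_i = 29 + 3*i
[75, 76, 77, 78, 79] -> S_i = 75 + 1*i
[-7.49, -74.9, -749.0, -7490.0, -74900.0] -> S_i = -7.49*10.00^i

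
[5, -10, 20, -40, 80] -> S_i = 5*-2^i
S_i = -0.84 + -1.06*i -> [-0.84, -1.9, -2.96, -4.02, -5.08]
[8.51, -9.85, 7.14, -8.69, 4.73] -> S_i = Random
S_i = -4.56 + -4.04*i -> [-4.56, -8.6, -12.64, -16.68, -20.72]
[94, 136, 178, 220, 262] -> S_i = 94 + 42*i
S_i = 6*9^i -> [6, 54, 486, 4374, 39366]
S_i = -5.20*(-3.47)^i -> [-5.2, 18.04, -62.61, 217.27, -753.91]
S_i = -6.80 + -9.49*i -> [-6.8, -16.29, -25.78, -35.27, -44.76]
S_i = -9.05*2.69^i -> [-9.05, -24.34, -65.49, -176.16, -473.87]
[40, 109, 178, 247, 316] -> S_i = 40 + 69*i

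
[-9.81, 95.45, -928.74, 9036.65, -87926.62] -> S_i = -9.81*(-9.73)^i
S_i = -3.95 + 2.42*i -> [-3.95, -1.53, 0.89, 3.31, 5.73]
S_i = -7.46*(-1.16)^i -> [-7.46, 8.65, -10.04, 11.64, -13.51]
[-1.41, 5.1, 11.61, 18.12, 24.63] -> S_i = -1.41 + 6.51*i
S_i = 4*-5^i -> [4, -20, 100, -500, 2500]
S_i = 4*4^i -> [4, 16, 64, 256, 1024]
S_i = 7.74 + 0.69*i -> [7.74, 8.43, 9.12, 9.81, 10.5]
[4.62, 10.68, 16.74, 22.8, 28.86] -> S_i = 4.62 + 6.06*i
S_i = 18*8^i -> [18, 144, 1152, 9216, 73728]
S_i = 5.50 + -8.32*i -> [5.5, -2.82, -11.14, -19.46, -27.78]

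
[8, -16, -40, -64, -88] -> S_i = 8 + -24*i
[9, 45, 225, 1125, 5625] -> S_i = 9*5^i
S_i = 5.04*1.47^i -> [5.04, 7.41, 10.89, 16.01, 23.53]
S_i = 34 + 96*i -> [34, 130, 226, 322, 418]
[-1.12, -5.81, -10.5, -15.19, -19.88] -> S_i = -1.12 + -4.69*i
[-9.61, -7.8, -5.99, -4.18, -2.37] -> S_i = -9.61 + 1.81*i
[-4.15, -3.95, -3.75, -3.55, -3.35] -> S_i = -4.15 + 0.20*i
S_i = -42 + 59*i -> [-42, 17, 76, 135, 194]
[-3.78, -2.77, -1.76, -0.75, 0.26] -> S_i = -3.78 + 1.01*i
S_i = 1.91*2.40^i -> [1.91, 4.58, 11.0, 26.4, 63.37]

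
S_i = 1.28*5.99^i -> [1.28, 7.67, 45.93, 275.1, 1647.85]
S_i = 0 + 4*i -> [0, 4, 8, 12, 16]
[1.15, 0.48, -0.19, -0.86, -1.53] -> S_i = 1.15 + -0.67*i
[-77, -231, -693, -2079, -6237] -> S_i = -77*3^i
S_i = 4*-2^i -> [4, -8, 16, -32, 64]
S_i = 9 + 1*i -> [9, 10, 11, 12, 13]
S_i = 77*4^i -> [77, 308, 1232, 4928, 19712]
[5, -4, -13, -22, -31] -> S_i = 5 + -9*i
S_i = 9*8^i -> [9, 72, 576, 4608, 36864]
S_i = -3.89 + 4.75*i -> [-3.89, 0.86, 5.61, 10.36, 15.11]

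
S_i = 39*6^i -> [39, 234, 1404, 8424, 50544]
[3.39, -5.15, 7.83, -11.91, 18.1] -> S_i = 3.39*(-1.52)^i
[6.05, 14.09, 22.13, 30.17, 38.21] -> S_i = 6.05 + 8.04*i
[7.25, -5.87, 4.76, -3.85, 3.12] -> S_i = 7.25*(-0.81)^i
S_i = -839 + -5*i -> [-839, -844, -849, -854, -859]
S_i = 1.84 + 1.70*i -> [1.84, 3.54, 5.24, 6.94, 8.64]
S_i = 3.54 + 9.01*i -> [3.54, 12.55, 21.56, 30.57, 39.58]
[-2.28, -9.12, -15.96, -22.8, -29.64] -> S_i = -2.28 + -6.84*i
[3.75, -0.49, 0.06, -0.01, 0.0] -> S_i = 3.75*(-0.13)^i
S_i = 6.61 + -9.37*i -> [6.61, -2.76, -12.13, -21.5, -30.87]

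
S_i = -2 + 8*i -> [-2, 6, 14, 22, 30]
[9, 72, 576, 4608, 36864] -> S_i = 9*8^i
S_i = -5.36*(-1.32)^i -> [-5.36, 7.08, -9.34, 12.33, -16.27]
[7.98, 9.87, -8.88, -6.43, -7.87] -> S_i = Random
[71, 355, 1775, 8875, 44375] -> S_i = 71*5^i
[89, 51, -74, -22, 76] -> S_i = Random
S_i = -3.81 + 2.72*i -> [-3.81, -1.09, 1.63, 4.35, 7.07]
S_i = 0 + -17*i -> [0, -17, -34, -51, -68]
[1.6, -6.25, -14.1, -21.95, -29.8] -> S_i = 1.60 + -7.85*i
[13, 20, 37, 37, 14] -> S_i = Random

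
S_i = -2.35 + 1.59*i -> [-2.35, -0.76, 0.83, 2.42, 4.01]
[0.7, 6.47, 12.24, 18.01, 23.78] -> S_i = 0.70 + 5.77*i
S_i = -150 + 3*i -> [-150, -147, -144, -141, -138]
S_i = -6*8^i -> [-6, -48, -384, -3072, -24576]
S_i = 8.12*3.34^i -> [8.12, 27.12, 90.58, 302.55, 1010.51]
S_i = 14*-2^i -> [14, -28, 56, -112, 224]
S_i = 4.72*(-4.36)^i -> [4.72, -20.58, 89.73, -391.2, 1705.64]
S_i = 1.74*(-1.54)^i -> [1.74, -2.68, 4.13, -6.35, 9.79]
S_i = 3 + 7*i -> [3, 10, 17, 24, 31]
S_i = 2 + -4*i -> [2, -2, -6, -10, -14]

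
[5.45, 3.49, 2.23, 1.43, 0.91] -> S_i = 5.45*0.64^i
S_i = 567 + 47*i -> [567, 614, 661, 708, 755]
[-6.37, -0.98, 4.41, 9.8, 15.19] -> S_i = -6.37 + 5.39*i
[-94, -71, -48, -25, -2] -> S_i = -94 + 23*i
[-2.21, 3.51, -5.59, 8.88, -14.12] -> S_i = -2.21*(-1.59)^i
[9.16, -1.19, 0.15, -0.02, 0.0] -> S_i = 9.16*(-0.13)^i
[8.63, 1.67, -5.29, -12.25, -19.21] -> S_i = 8.63 + -6.96*i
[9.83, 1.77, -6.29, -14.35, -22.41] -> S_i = 9.83 + -8.06*i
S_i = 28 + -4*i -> [28, 24, 20, 16, 12]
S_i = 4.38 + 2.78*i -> [4.38, 7.16, 9.94, 12.72, 15.5]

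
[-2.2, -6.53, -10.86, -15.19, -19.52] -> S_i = -2.20 + -4.33*i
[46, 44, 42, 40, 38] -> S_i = 46 + -2*i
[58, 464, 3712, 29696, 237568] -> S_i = 58*8^i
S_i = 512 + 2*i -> [512, 514, 516, 518, 520]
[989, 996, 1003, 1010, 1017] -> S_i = 989 + 7*i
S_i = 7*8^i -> [7, 56, 448, 3584, 28672]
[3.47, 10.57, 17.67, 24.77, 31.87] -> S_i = 3.47 + 7.10*i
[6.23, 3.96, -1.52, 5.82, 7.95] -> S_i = Random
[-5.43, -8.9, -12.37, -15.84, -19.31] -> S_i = -5.43 + -3.47*i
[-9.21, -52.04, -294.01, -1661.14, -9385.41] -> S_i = -9.21*5.65^i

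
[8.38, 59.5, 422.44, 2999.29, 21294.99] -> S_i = 8.38*7.10^i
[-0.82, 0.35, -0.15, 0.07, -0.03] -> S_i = -0.82*(-0.43)^i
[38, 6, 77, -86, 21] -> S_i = Random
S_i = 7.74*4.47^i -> [7.74, 34.6, 154.65, 691.3, 3090.09]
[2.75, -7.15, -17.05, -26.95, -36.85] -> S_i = 2.75 + -9.90*i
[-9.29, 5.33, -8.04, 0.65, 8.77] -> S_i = Random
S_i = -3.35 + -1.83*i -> [-3.35, -5.18, -7.01, -8.84, -10.67]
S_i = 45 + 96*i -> [45, 141, 237, 333, 429]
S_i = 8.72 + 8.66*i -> [8.72, 17.38, 26.04, 34.7, 43.36]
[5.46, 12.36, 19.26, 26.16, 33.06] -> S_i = 5.46 + 6.90*i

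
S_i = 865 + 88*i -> [865, 953, 1041, 1129, 1217]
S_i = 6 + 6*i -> [6, 12, 18, 24, 30]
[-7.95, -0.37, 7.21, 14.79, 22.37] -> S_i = -7.95 + 7.58*i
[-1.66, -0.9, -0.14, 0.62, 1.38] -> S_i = -1.66 + 0.76*i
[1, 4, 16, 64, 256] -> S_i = 1*4^i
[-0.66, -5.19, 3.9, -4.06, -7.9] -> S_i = Random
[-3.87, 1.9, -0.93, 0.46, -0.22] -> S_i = -3.87*(-0.49)^i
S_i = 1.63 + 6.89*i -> [1.63, 8.52, 15.41, 22.3, 29.19]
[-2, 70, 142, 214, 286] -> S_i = -2 + 72*i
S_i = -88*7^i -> [-88, -616, -4312, -30184, -211288]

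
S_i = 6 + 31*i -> [6, 37, 68, 99, 130]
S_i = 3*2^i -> [3, 6, 12, 24, 48]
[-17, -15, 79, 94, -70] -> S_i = Random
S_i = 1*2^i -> [1, 2, 4, 8, 16]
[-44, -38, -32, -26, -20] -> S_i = -44 + 6*i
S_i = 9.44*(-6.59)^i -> [9.44, -62.21, 409.96, -2701.64, 17803.84]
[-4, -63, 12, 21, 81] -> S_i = Random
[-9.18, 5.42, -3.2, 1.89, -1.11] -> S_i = -9.18*(-0.59)^i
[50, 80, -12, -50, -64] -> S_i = Random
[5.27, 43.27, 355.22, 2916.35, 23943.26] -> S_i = 5.27*8.21^i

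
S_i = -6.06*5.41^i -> [-6.06, -32.78, -177.36, -959.54, -5191.13]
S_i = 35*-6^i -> [35, -210, 1260, -7560, 45360]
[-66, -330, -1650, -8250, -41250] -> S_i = -66*5^i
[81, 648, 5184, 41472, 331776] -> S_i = 81*8^i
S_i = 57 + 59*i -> [57, 116, 175, 234, 293]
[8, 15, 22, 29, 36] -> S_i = 8 + 7*i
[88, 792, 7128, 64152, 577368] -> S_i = 88*9^i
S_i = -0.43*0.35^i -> [-0.43, -0.15, -0.05, -0.02, -0.01]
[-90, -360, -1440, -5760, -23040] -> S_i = -90*4^i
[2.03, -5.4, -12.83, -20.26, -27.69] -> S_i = 2.03 + -7.43*i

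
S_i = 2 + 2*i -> [2, 4, 6, 8, 10]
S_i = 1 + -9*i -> [1, -8, -17, -26, -35]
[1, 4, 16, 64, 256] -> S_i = 1*4^i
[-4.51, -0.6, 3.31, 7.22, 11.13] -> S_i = -4.51 + 3.91*i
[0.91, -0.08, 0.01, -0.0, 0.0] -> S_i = 0.91*(-0.09)^i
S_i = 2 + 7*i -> [2, 9, 16, 23, 30]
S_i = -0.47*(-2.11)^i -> [-0.47, 0.99, -2.09, 4.42, -9.32]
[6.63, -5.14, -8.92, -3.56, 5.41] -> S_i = Random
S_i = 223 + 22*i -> [223, 245, 267, 289, 311]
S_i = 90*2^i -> [90, 180, 360, 720, 1440]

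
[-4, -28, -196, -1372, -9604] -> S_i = -4*7^i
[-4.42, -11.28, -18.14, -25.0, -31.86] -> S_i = -4.42 + -6.86*i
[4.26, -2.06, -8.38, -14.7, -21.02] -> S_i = 4.26 + -6.32*i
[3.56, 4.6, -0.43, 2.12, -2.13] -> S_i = Random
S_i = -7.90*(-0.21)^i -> [-7.9, 1.66, -0.35, 0.07, -0.02]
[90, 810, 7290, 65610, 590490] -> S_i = 90*9^i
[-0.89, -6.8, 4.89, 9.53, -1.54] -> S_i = Random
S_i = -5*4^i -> [-5, -20, -80, -320, -1280]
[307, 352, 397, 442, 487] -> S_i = 307 + 45*i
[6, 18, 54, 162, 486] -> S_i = 6*3^i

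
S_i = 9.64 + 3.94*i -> [9.64, 13.58, 17.52, 21.46, 25.4]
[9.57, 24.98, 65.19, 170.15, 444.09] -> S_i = 9.57*2.61^i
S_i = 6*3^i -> [6, 18, 54, 162, 486]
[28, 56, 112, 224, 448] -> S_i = 28*2^i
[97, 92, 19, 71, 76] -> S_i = Random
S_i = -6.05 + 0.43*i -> [-6.05, -5.62, -5.19, -4.76, -4.33]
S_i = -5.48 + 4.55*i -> [-5.48, -0.93, 3.62, 8.17, 12.72]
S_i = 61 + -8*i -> [61, 53, 45, 37, 29]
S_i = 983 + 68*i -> [983, 1051, 1119, 1187, 1255]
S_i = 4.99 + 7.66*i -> [4.99, 12.65, 20.31, 27.97, 35.63]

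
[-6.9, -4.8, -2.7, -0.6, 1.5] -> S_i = -6.90 + 2.10*i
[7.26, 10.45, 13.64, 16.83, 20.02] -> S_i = 7.26 + 3.19*i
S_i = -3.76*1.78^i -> [-3.76, -6.69, -11.91, -21.21, -37.75]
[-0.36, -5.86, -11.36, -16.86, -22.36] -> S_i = -0.36 + -5.50*i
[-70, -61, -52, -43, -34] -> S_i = -70 + 9*i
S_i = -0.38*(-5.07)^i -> [-0.38, 1.93, -9.77, 49.52, -251.08]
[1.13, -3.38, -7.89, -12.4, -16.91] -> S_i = 1.13 + -4.51*i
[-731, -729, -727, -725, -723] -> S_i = -731 + 2*i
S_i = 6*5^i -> [6, 30, 150, 750, 3750]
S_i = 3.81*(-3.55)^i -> [3.81, -13.53, 48.02, -170.46, 605.12]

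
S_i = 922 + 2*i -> [922, 924, 926, 928, 930]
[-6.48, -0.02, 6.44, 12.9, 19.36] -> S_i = -6.48 + 6.46*i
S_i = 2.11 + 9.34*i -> [2.11, 11.45, 20.79, 30.13, 39.47]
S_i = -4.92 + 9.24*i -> [-4.92, 4.32, 13.56, 22.8, 32.04]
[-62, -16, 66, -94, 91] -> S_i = Random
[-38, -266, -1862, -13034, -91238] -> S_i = -38*7^i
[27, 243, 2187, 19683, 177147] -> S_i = 27*9^i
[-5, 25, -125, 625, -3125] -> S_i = -5*-5^i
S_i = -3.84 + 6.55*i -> [-3.84, 2.71, 9.26, 15.81, 22.36]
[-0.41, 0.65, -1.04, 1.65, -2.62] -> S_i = -0.41*(-1.59)^i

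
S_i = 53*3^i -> [53, 159, 477, 1431, 4293]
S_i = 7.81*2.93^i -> [7.81, 22.88, 67.05, 196.45, 575.6]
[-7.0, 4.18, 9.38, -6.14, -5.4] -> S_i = Random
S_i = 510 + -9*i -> [510, 501, 492, 483, 474]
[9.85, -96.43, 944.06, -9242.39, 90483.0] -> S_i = 9.85*(-9.79)^i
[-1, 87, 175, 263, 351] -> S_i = -1 + 88*i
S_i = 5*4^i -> [5, 20, 80, 320, 1280]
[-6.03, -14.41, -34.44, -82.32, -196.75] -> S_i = -6.03*2.39^i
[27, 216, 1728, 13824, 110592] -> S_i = 27*8^i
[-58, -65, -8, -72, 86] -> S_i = Random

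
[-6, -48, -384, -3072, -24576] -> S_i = -6*8^i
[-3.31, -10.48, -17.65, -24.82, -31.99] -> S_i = -3.31 + -7.17*i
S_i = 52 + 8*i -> [52, 60, 68, 76, 84]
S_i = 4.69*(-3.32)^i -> [4.69, -15.57, 51.7, -171.63, 569.8]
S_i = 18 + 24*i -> [18, 42, 66, 90, 114]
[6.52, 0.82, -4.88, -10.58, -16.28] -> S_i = 6.52 + -5.70*i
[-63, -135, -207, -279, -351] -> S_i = -63 + -72*i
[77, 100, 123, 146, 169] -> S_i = 77 + 23*i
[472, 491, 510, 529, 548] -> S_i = 472 + 19*i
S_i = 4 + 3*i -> [4, 7, 10, 13, 16]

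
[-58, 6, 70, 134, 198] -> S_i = -58 + 64*i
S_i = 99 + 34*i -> [99, 133, 167, 201, 235]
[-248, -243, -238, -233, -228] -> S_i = -248 + 5*i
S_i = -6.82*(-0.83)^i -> [-6.82, 5.66, -4.7, 3.9, -3.24]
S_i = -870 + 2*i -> [-870, -868, -866, -864, -862]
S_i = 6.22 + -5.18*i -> [6.22, 1.04, -4.14, -9.32, -14.5]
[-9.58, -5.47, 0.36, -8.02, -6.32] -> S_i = Random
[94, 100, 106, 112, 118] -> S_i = 94 + 6*i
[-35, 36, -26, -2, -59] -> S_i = Random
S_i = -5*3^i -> [-5, -15, -45, -135, -405]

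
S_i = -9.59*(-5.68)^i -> [-9.59, 54.47, -309.4, 1757.37, -9981.87]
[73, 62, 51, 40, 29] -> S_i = 73 + -11*i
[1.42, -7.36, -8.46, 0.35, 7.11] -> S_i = Random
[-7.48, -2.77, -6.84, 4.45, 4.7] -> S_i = Random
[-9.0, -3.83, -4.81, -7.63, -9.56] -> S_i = Random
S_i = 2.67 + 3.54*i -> [2.67, 6.21, 9.75, 13.29, 16.83]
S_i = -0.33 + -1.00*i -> [-0.33, -1.33, -2.33, -3.33, -4.33]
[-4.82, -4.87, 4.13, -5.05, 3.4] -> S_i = Random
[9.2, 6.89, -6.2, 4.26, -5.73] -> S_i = Random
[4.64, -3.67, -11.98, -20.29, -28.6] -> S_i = 4.64 + -8.31*i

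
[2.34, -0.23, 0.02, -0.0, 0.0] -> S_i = 2.34*(-0.10)^i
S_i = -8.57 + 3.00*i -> [-8.57, -5.57, -2.57, 0.43, 3.43]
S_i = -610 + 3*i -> [-610, -607, -604, -601, -598]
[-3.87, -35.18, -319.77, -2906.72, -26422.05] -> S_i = -3.87*9.09^i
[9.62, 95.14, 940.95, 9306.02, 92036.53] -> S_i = 9.62*9.89^i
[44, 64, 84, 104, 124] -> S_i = 44 + 20*i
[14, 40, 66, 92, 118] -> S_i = 14 + 26*i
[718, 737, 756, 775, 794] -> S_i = 718 + 19*i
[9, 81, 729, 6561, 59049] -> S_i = 9*9^i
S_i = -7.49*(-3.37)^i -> [-7.49, 25.24, -85.06, 286.66, -966.05]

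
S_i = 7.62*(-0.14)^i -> [7.62, -1.07, 0.15, -0.02, 0.0]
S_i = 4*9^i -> [4, 36, 324, 2916, 26244]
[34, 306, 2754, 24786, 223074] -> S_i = 34*9^i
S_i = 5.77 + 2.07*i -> [5.77, 7.84, 9.91, 11.98, 14.05]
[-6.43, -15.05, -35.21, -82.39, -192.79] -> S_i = -6.43*2.34^i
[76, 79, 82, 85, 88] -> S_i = 76 + 3*i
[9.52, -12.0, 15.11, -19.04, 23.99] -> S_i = 9.52*(-1.26)^i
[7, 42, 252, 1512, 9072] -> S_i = 7*6^i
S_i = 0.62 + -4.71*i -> [0.62, -4.09, -8.8, -13.51, -18.22]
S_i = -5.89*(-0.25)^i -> [-5.89, 1.47, -0.37, 0.09, -0.02]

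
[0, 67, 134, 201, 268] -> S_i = 0 + 67*i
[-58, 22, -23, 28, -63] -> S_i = Random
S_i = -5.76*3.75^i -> [-5.76, -21.6, -81.0, -303.75, -1139.06]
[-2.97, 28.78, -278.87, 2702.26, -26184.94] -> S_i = -2.97*(-9.69)^i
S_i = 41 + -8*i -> [41, 33, 25, 17, 9]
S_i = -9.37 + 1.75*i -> [-9.37, -7.62, -5.87, -4.12, -2.37]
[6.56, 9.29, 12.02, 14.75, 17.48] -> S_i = 6.56 + 2.73*i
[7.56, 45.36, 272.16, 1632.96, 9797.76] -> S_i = 7.56*6.00^i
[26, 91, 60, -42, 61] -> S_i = Random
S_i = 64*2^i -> [64, 128, 256, 512, 1024]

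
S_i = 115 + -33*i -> [115, 82, 49, 16, -17]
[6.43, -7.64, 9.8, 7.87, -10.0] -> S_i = Random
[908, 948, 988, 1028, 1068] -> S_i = 908 + 40*i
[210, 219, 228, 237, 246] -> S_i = 210 + 9*i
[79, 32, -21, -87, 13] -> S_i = Random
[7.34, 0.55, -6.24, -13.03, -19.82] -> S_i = 7.34 + -6.79*i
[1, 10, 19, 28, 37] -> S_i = 1 + 9*i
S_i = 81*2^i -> [81, 162, 324, 648, 1296]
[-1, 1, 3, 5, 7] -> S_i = -1 + 2*i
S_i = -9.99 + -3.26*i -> [-9.99, -13.25, -16.51, -19.77, -23.03]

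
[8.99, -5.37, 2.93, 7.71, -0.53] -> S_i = Random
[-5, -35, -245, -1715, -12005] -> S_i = -5*7^i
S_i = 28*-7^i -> [28, -196, 1372, -9604, 67228]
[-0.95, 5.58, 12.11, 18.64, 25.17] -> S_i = -0.95 + 6.53*i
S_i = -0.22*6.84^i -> [-0.22, -1.5, -10.29, -70.4, -481.56]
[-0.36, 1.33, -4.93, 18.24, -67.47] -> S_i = -0.36*(-3.70)^i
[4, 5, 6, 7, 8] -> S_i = 4 + 1*i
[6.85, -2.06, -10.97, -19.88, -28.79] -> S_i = 6.85 + -8.91*i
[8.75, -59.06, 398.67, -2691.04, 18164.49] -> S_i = 8.75*(-6.75)^i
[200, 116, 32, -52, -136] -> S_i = 200 + -84*i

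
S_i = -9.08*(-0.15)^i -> [-9.08, 1.36, -0.2, 0.03, -0.0]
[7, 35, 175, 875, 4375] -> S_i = 7*5^i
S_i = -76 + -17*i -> [-76, -93, -110, -127, -144]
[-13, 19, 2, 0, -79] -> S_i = Random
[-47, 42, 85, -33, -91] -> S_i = Random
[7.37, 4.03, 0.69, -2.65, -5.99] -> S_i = 7.37 + -3.34*i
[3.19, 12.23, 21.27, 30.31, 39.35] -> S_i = 3.19 + 9.04*i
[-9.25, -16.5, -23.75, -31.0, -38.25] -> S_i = -9.25 + -7.25*i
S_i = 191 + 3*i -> [191, 194, 197, 200, 203]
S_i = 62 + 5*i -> [62, 67, 72, 77, 82]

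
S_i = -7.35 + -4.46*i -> [-7.35, -11.81, -16.27, -20.73, -25.19]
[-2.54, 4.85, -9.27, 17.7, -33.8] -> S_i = -2.54*(-1.91)^i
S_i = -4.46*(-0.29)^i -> [-4.46, 1.29, -0.38, 0.11, -0.03]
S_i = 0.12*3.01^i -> [0.12, 0.36, 1.09, 3.27, 9.85]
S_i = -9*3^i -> [-9, -27, -81, -243, -729]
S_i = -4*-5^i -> [-4, 20, -100, 500, -2500]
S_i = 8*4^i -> [8, 32, 128, 512, 2048]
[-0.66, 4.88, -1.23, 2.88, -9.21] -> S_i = Random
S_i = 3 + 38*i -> [3, 41, 79, 117, 155]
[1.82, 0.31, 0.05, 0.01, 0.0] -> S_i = 1.82*0.17^i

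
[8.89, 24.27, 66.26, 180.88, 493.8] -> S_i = 8.89*2.73^i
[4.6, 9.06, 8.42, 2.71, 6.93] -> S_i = Random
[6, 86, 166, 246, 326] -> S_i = 6 + 80*i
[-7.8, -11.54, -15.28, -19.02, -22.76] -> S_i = -7.80 + -3.74*i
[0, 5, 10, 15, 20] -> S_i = 0 + 5*i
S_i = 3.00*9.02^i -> [3.0, 27.06, 244.08, 2201.61, 19858.54]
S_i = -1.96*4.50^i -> [-1.96, -8.82, -39.69, -178.6, -803.72]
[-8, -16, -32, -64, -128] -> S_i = -8*2^i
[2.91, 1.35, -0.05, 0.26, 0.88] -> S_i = Random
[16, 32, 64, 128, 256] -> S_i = 16*2^i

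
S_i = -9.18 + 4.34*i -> [-9.18, -4.84, -0.5, 3.84, 8.18]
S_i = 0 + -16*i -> [0, -16, -32, -48, -64]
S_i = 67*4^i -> [67, 268, 1072, 4288, 17152]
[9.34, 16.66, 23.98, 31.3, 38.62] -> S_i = 9.34 + 7.32*i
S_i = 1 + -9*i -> [1, -8, -17, -26, -35]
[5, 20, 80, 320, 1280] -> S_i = 5*4^i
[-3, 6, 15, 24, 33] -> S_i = -3 + 9*i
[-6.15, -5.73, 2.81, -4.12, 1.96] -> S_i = Random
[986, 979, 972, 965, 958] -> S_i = 986 + -7*i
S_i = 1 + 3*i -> [1, 4, 7, 10, 13]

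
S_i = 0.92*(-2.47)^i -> [0.92, -2.27, 5.61, -13.86, 34.24]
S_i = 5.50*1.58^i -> [5.5, 8.69, 13.73, 21.69, 34.28]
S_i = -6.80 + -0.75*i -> [-6.8, -7.55, -8.3, -9.05, -9.8]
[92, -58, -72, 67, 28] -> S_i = Random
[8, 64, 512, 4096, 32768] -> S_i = 8*8^i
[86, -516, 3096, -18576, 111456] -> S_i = 86*-6^i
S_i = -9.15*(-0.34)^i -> [-9.15, 3.11, -1.06, 0.36, -0.12]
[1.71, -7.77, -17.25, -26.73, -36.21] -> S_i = 1.71 + -9.48*i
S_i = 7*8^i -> [7, 56, 448, 3584, 28672]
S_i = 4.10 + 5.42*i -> [4.1, 9.52, 14.94, 20.36, 25.78]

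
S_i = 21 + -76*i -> [21, -55, -131, -207, -283]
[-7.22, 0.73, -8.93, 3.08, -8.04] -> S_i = Random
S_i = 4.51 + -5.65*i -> [4.51, -1.14, -6.79, -12.44, -18.09]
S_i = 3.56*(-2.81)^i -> [3.56, -10.0, 28.11, -78.99, 221.96]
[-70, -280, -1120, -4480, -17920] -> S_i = -70*4^i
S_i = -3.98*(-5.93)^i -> [-3.98, 23.6, -139.96, 829.94, -4921.55]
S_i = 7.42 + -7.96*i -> [7.42, -0.54, -8.5, -16.46, -24.42]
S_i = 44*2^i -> [44, 88, 176, 352, 704]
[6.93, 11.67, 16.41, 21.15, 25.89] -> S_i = 6.93 + 4.74*i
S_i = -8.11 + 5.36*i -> [-8.11, -2.75, 2.61, 7.97, 13.33]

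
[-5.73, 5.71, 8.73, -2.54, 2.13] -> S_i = Random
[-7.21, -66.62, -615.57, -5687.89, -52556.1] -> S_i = -7.21*9.24^i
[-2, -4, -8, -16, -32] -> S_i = -2*2^i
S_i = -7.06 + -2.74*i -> [-7.06, -9.8, -12.54, -15.28, -18.02]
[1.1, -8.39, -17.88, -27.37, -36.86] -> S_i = 1.10 + -9.49*i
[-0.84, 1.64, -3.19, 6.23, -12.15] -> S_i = -0.84*(-1.95)^i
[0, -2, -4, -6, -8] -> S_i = 0 + -2*i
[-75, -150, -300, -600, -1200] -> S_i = -75*2^i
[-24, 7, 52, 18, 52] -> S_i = Random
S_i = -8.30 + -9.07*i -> [-8.3, -17.37, -26.44, -35.51, -44.58]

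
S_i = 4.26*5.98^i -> [4.26, 25.47, 152.34, 910.99, 5447.71]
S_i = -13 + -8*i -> [-13, -21, -29, -37, -45]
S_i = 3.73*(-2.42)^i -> [3.73, -9.03, 21.84, -52.86, 127.93]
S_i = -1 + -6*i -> [-1, -7, -13, -19, -25]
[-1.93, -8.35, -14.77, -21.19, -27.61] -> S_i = -1.93 + -6.42*i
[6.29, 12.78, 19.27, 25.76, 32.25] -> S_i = 6.29 + 6.49*i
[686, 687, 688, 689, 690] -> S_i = 686 + 1*i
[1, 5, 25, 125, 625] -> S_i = 1*5^i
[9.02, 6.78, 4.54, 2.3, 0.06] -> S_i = 9.02 + -2.24*i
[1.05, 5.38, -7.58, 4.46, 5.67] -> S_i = Random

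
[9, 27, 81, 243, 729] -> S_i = 9*3^i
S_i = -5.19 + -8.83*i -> [-5.19, -14.02, -22.85, -31.68, -40.51]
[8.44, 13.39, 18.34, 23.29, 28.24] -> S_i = 8.44 + 4.95*i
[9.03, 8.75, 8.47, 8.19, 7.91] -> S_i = 9.03 + -0.28*i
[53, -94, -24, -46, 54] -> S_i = Random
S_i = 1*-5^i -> [1, -5, 25, -125, 625]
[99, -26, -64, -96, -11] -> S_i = Random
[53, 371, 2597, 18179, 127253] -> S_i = 53*7^i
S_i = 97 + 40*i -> [97, 137, 177, 217, 257]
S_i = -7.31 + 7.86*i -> [-7.31, 0.55, 8.41, 16.27, 24.13]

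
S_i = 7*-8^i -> [7, -56, 448, -3584, 28672]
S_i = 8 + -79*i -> [8, -71, -150, -229, -308]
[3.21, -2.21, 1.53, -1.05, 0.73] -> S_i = 3.21*(-0.69)^i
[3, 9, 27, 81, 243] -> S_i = 3*3^i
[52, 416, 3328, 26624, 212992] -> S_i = 52*8^i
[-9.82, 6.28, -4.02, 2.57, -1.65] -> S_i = -9.82*(-0.64)^i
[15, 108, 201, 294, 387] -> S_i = 15 + 93*i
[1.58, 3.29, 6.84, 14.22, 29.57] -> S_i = 1.58*2.08^i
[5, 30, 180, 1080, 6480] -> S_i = 5*6^i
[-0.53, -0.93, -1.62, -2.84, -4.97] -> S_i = -0.53*1.75^i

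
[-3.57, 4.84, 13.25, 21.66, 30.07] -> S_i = -3.57 + 8.41*i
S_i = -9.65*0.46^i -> [-9.65, -4.44, -2.04, -0.94, -0.43]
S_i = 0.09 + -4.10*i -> [0.09, -4.01, -8.11, -12.21, -16.31]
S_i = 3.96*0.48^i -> [3.96, 1.9, 0.91, 0.44, 0.21]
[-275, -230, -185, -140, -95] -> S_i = -275 + 45*i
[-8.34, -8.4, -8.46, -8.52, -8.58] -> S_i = -8.34 + -0.06*i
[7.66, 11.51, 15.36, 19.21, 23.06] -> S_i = 7.66 + 3.85*i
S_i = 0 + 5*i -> [0, 5, 10, 15, 20]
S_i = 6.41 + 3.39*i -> [6.41, 9.8, 13.19, 16.58, 19.97]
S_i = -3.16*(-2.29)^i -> [-3.16, 7.24, -16.57, 37.95, -86.9]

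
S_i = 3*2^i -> [3, 6, 12, 24, 48]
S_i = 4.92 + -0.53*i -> [4.92, 4.39, 3.86, 3.33, 2.8]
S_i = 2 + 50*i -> [2, 52, 102, 152, 202]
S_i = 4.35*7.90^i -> [4.35, 34.36, 271.48, 2144.72, 16943.29]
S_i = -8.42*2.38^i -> [-8.42, -20.04, -47.69, -113.51, -270.16]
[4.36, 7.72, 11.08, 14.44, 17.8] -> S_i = 4.36 + 3.36*i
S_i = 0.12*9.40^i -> [0.12, 1.13, 10.6, 99.67, 936.9]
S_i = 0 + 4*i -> [0, 4, 8, 12, 16]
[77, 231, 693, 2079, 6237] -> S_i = 77*3^i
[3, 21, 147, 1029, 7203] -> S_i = 3*7^i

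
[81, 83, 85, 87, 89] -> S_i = 81 + 2*i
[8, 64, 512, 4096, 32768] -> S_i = 8*8^i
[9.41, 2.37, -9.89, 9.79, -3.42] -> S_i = Random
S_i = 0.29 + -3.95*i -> [0.29, -3.66, -7.61, -11.56, -15.51]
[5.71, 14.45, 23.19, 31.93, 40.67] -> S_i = 5.71 + 8.74*i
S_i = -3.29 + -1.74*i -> [-3.29, -5.03, -6.77, -8.51, -10.25]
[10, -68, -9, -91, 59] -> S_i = Random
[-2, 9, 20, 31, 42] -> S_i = -2 + 11*i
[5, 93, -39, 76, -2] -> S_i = Random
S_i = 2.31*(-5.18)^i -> [2.31, -11.97, 61.98, -321.07, 1663.15]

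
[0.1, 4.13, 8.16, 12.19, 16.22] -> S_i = 0.10 + 4.03*i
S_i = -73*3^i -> [-73, -219, -657, -1971, -5913]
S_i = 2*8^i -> [2, 16, 128, 1024, 8192]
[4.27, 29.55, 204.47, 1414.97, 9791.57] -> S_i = 4.27*6.92^i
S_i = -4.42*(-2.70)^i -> [-4.42, 11.93, -32.22, 87.0, -234.9]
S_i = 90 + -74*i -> [90, 16, -58, -132, -206]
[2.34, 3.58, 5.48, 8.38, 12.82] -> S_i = 2.34*1.53^i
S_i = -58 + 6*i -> [-58, -52, -46, -40, -34]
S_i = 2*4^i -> [2, 8, 32, 128, 512]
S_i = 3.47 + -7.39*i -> [3.47, -3.92, -11.31, -18.7, -26.09]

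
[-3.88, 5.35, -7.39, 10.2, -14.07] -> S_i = -3.88*(-1.38)^i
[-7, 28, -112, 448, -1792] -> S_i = -7*-4^i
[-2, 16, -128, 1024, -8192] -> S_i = -2*-8^i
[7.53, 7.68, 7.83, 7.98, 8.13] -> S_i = 7.53 + 0.15*i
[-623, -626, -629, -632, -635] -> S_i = -623 + -3*i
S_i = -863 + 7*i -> [-863, -856, -849, -842, -835]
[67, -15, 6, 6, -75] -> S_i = Random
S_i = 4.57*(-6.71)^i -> [4.57, -30.66, 205.76, -1380.65, 9264.16]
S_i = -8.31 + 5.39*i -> [-8.31, -2.92, 2.47, 7.86, 13.25]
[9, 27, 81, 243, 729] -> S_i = 9*3^i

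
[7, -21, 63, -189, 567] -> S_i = 7*-3^i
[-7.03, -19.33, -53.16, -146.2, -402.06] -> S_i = -7.03*2.75^i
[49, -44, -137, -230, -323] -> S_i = 49 + -93*i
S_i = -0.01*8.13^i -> [-0.01, -0.08, -0.66, -5.37, -43.69]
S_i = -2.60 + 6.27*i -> [-2.6, 3.67, 9.94, 16.21, 22.48]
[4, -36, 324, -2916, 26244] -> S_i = 4*-9^i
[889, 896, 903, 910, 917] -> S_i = 889 + 7*i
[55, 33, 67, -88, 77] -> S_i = Random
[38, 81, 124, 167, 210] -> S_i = 38 + 43*i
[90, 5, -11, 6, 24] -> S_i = Random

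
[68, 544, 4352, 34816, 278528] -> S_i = 68*8^i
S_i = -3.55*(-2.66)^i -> [-3.55, 9.44, -25.12, 66.81, -177.73]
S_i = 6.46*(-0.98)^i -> [6.46, -6.33, 6.2, -6.08, 5.96]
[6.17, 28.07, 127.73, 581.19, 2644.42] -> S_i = 6.17*4.55^i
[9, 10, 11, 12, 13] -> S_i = 9 + 1*i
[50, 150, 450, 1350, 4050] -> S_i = 50*3^i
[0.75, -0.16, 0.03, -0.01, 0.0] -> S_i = 0.75*(-0.21)^i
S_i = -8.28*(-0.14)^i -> [-8.28, 1.16, -0.16, 0.02, -0.0]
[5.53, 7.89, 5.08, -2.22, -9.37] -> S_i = Random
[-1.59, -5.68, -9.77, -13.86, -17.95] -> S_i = -1.59 + -4.09*i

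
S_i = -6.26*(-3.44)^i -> [-6.26, 21.53, -74.08, 254.83, -876.61]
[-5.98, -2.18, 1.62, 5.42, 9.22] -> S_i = -5.98 + 3.80*i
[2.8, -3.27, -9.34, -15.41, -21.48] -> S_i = 2.80 + -6.07*i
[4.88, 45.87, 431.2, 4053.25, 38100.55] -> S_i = 4.88*9.40^i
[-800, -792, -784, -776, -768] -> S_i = -800 + 8*i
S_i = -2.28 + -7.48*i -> [-2.28, -9.76, -17.24, -24.72, -32.2]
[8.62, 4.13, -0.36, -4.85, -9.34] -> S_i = 8.62 + -4.49*i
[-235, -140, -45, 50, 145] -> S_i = -235 + 95*i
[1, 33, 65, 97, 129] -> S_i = 1 + 32*i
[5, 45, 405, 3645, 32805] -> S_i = 5*9^i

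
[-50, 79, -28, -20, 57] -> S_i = Random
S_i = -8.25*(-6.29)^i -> [-8.25, 51.89, -326.4, 2053.08, -12913.87]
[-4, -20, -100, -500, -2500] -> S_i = -4*5^i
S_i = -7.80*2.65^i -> [-7.8, -20.67, -54.78, -145.16, -384.66]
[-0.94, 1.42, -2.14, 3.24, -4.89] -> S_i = -0.94*(-1.51)^i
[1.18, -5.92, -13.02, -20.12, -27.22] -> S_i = 1.18 + -7.10*i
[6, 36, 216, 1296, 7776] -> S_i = 6*6^i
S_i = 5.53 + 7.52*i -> [5.53, 13.05, 20.57, 28.09, 35.61]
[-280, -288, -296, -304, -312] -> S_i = -280 + -8*i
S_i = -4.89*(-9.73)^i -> [-4.89, 47.58, -462.95, 4504.51, -43828.86]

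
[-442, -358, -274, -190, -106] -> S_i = -442 + 84*i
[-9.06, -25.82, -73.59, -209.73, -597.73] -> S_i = -9.06*2.85^i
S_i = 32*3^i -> [32, 96, 288, 864, 2592]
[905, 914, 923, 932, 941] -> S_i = 905 + 9*i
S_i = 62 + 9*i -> [62, 71, 80, 89, 98]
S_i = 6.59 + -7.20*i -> [6.59, -0.61, -7.81, -15.01, -22.21]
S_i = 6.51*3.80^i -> [6.51, 24.74, 94.0, 357.22, 1357.42]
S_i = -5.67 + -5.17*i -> [-5.67, -10.84, -16.01, -21.18, -26.35]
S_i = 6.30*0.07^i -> [6.3, 0.44, 0.03, 0.0, 0.0]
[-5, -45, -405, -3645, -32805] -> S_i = -5*9^i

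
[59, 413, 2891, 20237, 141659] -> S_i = 59*7^i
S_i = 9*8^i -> [9, 72, 576, 4608, 36864]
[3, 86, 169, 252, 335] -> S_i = 3 + 83*i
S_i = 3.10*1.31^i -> [3.1, 4.06, 5.32, 6.97, 9.13]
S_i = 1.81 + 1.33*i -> [1.81, 3.14, 4.47, 5.8, 7.13]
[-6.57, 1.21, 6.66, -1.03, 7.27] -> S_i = Random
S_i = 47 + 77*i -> [47, 124, 201, 278, 355]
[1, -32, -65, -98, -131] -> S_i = 1 + -33*i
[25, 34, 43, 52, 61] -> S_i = 25 + 9*i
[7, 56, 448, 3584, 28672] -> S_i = 7*8^i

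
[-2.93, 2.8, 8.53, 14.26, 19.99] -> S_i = -2.93 + 5.73*i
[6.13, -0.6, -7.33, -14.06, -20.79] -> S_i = 6.13 + -6.73*i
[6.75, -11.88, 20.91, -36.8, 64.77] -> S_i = 6.75*(-1.76)^i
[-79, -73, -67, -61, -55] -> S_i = -79 + 6*i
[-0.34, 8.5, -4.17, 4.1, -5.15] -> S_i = Random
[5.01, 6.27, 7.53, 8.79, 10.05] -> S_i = 5.01 + 1.26*i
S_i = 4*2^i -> [4, 8, 16, 32, 64]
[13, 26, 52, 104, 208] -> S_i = 13*2^i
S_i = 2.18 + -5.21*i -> [2.18, -3.03, -8.24, -13.45, -18.66]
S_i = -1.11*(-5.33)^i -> [-1.11, 5.92, -31.53, 168.08, -895.84]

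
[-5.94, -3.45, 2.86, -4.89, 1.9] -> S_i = Random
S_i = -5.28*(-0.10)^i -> [-5.28, 0.53, -0.05, 0.01, -0.0]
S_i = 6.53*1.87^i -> [6.53, 12.21, 22.83, 42.7, 79.85]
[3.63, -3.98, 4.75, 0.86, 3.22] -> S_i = Random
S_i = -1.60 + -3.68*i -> [-1.6, -5.28, -8.96, -12.64, -16.32]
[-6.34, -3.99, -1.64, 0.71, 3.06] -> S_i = -6.34 + 2.35*i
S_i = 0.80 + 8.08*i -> [0.8, 8.88, 16.96, 25.04, 33.12]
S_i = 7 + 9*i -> [7, 16, 25, 34, 43]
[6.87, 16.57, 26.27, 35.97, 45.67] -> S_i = 6.87 + 9.70*i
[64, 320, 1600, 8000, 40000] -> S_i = 64*5^i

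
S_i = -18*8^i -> [-18, -144, -1152, -9216, -73728]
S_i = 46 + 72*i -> [46, 118, 190, 262, 334]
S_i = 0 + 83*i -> [0, 83, 166, 249, 332]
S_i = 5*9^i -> [5, 45, 405, 3645, 32805]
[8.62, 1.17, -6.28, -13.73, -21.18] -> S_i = 8.62 + -7.45*i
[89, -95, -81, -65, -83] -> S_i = Random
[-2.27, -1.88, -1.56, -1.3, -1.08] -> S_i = -2.27*0.83^i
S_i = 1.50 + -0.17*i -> [1.5, 1.33, 1.16, 0.99, 0.82]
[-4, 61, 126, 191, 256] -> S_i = -4 + 65*i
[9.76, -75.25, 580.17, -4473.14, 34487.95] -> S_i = 9.76*(-7.71)^i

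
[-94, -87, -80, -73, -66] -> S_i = -94 + 7*i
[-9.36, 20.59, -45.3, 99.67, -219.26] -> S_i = -9.36*(-2.20)^i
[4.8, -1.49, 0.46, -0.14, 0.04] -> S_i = 4.80*(-0.31)^i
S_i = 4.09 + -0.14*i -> [4.09, 3.95, 3.81, 3.67, 3.53]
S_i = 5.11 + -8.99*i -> [5.11, -3.88, -12.87, -21.86, -30.85]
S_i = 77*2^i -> [77, 154, 308, 616, 1232]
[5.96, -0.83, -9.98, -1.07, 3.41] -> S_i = Random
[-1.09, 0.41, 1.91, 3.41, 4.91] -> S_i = -1.09 + 1.50*i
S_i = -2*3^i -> [-2, -6, -18, -54, -162]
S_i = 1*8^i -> [1, 8, 64, 512, 4096]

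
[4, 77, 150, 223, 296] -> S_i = 4 + 73*i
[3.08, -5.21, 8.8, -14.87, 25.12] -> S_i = 3.08*(-1.69)^i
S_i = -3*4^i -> [-3, -12, -48, -192, -768]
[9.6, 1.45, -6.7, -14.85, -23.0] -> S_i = 9.60 + -8.15*i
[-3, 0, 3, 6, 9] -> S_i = -3 + 3*i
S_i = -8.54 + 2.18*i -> [-8.54, -6.36, -4.18, -2.0, 0.18]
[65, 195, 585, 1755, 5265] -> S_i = 65*3^i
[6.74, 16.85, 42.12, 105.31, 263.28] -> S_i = 6.74*2.50^i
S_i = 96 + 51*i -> [96, 147, 198, 249, 300]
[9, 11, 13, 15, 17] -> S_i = 9 + 2*i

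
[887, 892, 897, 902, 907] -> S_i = 887 + 5*i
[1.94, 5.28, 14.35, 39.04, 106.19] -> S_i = 1.94*2.72^i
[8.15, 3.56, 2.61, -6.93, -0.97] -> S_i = Random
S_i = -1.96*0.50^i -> [-1.96, -0.98, -0.49, -0.24, -0.12]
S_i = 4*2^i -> [4, 8, 16, 32, 64]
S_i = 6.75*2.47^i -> [6.75, 16.67, 41.18, 101.72, 251.24]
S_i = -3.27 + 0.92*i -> [-3.27, -2.35, -1.43, -0.51, 0.41]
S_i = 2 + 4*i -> [2, 6, 10, 14, 18]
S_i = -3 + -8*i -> [-3, -11, -19, -27, -35]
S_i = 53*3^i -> [53, 159, 477, 1431, 4293]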